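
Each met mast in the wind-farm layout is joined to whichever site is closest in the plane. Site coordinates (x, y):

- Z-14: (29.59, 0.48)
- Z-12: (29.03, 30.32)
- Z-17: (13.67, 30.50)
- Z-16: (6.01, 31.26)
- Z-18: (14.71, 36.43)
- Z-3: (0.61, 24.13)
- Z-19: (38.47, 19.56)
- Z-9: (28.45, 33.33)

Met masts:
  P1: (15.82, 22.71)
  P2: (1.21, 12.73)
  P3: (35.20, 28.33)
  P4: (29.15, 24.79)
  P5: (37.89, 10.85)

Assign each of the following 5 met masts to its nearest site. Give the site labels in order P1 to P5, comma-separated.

P1 → Z-17 (d²=65.31)
P2 → Z-3 (d²=130.32)
P3 → Z-12 (d²=42.03)
P4 → Z-12 (d²=30.60)
P5 → Z-19 (d²=76.20)

Z-17, Z-3, Z-12, Z-12, Z-19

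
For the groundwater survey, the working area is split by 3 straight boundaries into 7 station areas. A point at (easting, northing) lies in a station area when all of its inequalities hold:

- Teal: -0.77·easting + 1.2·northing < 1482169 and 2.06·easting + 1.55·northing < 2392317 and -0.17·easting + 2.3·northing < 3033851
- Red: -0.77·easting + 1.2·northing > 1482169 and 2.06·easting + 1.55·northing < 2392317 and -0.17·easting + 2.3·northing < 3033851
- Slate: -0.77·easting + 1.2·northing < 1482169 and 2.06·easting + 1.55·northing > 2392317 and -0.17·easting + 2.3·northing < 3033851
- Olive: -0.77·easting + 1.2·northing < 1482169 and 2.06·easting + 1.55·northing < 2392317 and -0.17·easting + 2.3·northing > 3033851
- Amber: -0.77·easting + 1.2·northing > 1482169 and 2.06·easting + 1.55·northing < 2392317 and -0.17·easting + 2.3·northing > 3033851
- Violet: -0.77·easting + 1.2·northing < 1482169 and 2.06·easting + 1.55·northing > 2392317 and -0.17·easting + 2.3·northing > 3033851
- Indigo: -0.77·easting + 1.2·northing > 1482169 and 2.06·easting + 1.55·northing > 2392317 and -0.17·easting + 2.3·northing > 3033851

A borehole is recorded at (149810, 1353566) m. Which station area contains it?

Indigo

-0.77·149810 + 1.2·1353566 = 1508925.500, which is > 1482169
2.06·149810 + 1.55·1353566 = 2406635.900, which is > 2392317
-0.17·149810 + 2.3·1353566 = 3087734.100, which is > 3033851
This sign pattern matches Indigo.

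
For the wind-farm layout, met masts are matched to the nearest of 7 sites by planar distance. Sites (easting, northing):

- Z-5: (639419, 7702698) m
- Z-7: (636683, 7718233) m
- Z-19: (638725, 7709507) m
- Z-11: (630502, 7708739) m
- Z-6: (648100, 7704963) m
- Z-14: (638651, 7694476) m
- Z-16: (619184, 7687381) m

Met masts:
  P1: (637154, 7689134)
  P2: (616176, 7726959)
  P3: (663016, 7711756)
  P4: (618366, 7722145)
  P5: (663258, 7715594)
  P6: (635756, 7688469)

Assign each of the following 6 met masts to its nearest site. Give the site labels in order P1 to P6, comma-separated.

Z-14, Z-7, Z-6, Z-11, Z-6, Z-14

P1 → Z-14 (d²=30777973.00)
P2 → Z-7 (d²=496680125.00)
P3 → Z-6 (d²=268631905.00)
P4 → Z-11 (d²=327003332.00)
P5 → Z-6 (d²=342783125.00)
P6 → Z-14 (d²=44465074.00)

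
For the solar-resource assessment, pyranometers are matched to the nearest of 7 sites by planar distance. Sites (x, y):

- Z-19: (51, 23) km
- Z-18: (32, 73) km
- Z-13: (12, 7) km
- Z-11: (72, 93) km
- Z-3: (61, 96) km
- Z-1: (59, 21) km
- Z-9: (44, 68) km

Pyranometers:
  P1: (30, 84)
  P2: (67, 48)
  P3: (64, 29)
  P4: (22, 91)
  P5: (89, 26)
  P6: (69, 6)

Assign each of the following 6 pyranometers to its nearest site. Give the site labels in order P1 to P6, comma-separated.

P1 → Z-18 (d²=125.00)
P2 → Z-1 (d²=793.00)
P3 → Z-1 (d²=89.00)
P4 → Z-18 (d²=424.00)
P5 → Z-1 (d²=925.00)
P6 → Z-1 (d²=325.00)

Z-18, Z-1, Z-1, Z-18, Z-1, Z-1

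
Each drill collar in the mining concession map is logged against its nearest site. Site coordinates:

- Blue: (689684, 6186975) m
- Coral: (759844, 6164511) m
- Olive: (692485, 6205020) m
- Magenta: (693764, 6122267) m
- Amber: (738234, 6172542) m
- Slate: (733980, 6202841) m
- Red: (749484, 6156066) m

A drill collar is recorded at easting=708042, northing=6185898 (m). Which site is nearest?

Blue

Squared distances to each site:
Blue: 338176093.000; Coral: 3140850973.000; Olive: 607671133.000; Magenta: 4252765445.000; Amber: 1089939600.000; Slate: 959845093.000; Red: 2607387588.000.
Minimum at Blue.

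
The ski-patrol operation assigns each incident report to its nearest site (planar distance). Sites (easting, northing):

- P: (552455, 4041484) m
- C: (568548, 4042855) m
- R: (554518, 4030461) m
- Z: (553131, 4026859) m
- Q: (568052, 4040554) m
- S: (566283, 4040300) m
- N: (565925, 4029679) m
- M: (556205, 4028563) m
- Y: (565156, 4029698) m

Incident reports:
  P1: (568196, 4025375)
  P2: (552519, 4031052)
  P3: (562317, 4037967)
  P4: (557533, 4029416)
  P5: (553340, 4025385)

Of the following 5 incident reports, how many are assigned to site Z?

1

P1 → N
P2 → R
P3 → S
P4 → M
P5 → Z
1 of the 5 goes to Z.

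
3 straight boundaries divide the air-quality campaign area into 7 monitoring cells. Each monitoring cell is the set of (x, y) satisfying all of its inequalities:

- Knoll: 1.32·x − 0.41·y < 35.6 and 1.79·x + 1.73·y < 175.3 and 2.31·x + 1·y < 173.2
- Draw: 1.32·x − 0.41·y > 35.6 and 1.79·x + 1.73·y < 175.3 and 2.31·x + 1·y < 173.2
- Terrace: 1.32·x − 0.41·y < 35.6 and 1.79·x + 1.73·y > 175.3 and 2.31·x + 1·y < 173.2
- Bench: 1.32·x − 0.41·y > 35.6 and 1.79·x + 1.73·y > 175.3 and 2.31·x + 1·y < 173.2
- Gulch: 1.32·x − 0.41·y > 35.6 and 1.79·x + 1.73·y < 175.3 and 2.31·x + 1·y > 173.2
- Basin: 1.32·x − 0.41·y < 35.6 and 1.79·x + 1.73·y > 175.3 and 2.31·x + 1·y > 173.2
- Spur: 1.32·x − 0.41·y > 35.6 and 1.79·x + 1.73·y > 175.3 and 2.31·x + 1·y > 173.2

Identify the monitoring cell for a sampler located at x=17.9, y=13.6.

1.32·17.9 − 0.41·13.6 = 18.052, which is < 35.6
1.79·17.9 + 1.73·13.6 = 55.569, which is < 175.3
2.31·17.9 + 1·13.6 = 54.949, which is < 173.2
This sign pattern matches Knoll.

Knoll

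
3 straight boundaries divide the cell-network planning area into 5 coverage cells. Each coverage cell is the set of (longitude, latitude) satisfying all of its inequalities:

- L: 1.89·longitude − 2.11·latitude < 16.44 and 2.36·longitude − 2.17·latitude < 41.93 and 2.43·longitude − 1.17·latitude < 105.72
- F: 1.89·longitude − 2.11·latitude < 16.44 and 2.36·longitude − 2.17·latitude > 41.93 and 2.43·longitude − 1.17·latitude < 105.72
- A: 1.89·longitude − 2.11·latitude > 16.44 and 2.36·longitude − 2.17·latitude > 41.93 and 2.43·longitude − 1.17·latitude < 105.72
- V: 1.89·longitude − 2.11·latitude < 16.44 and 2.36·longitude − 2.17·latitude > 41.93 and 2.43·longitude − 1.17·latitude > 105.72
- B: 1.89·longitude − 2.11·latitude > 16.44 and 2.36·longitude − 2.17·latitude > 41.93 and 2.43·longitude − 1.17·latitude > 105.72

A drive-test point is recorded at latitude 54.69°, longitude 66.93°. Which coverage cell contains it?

L

1.89·66.93 − 2.11·54.69 = 11.102, which is < 16.44
2.36·66.93 − 2.17·54.69 = 39.278, which is < 41.93
2.43·66.93 − 1.17·54.69 = 98.653, which is < 105.72
This sign pattern matches L.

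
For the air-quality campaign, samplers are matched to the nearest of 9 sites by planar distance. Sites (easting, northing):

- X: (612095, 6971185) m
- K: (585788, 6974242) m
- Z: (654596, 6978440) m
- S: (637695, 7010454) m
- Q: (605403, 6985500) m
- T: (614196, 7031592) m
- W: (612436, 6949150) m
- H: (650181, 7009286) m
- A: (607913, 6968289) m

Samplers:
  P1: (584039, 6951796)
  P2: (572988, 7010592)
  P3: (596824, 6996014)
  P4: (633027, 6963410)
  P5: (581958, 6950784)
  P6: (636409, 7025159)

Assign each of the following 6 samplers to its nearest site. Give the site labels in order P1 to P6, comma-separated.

P1 → K (d²=506881917.00)
P2 → K (d²=1485162500.00)
P3 → Q (d²=184143437.00)
P4 → X (d²=498599249.00)
P5 → K (d²=564946664.00)
P6 → S (d²=217890821.00)

K, K, Q, X, K, S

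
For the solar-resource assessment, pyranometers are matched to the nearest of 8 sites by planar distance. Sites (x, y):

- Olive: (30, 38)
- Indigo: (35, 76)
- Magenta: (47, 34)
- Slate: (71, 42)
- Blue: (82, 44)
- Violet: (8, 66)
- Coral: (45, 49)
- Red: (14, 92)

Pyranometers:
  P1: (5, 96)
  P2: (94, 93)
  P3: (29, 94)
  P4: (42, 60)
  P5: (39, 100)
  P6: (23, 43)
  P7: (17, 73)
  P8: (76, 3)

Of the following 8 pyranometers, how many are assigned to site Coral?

1

P1 → Red
P2 → Blue
P3 → Red
P4 → Coral
P5 → Indigo
P6 → Olive
P7 → Violet
P8 → Slate
1 of the 8 goes to Coral.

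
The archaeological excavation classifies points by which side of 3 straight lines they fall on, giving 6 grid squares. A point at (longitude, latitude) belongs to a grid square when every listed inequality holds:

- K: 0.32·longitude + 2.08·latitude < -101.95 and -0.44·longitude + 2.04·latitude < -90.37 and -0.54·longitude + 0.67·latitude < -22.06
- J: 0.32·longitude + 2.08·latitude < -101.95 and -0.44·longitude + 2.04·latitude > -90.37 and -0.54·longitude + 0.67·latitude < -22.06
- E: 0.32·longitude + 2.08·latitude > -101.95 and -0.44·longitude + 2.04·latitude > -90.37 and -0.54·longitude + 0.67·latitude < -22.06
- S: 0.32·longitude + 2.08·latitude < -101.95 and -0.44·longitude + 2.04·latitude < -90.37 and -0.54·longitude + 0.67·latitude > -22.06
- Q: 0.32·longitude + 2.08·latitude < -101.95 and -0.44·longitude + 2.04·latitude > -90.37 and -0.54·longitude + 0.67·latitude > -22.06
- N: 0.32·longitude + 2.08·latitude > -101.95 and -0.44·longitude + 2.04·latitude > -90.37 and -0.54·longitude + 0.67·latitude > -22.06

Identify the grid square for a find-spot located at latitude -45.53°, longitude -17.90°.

0.32·-17.90 + 2.08·-45.53 = -100.430, which is > -101.95
-0.44·-17.90 + 2.04·-45.53 = -85.005, which is > -90.37
-0.54·-17.90 + 0.67·-45.53 = -20.839, which is > -22.06
This sign pattern matches N.

N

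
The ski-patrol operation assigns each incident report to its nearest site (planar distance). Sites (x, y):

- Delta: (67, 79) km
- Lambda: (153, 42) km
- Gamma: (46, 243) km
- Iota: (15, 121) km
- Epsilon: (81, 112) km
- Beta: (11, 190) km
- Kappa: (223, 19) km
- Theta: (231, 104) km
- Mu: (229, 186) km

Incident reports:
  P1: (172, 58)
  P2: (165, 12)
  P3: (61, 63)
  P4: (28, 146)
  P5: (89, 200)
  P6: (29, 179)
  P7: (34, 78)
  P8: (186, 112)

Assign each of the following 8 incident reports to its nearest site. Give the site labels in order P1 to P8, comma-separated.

Lambda, Lambda, Delta, Iota, Gamma, Beta, Delta, Theta

P1 → Lambda (d²=617.00)
P2 → Lambda (d²=1044.00)
P3 → Delta (d²=292.00)
P4 → Iota (d²=794.00)
P5 → Gamma (d²=3698.00)
P6 → Beta (d²=445.00)
P7 → Delta (d²=1090.00)
P8 → Theta (d²=2089.00)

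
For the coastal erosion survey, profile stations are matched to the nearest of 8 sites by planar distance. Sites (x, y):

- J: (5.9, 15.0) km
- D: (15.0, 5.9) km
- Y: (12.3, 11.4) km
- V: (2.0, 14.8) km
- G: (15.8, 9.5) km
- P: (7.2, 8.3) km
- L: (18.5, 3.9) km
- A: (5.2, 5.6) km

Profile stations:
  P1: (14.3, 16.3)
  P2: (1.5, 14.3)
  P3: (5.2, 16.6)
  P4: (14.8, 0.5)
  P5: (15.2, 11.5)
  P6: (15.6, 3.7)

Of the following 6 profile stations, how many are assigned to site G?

P1 → Y
P2 → V
P3 → J
P4 → L
P5 → G
P6 → D
1 of the 6 goes to G.

1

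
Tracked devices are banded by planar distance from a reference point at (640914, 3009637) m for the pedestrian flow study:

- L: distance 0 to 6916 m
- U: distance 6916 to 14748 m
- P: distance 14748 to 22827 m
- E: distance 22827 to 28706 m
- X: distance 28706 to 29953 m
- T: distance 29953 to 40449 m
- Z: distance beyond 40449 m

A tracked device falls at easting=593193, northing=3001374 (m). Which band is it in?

Distance = √((593193−640914)² + (3001374−3009637)²) = √(2277293841.000 + 68277169.000) = 48431.095 m.
40449 ≤ 48431.095 < ∞ → Z.

Z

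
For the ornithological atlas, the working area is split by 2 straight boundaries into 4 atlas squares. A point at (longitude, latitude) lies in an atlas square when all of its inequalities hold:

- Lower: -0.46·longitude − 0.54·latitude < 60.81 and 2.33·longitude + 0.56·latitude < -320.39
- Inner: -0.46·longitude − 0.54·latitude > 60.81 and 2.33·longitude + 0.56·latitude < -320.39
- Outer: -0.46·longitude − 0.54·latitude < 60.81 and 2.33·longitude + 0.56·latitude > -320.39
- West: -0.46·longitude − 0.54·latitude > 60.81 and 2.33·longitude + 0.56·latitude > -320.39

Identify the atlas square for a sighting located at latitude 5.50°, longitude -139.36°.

-0.46·-139.36 − 0.54·5.50 = 61.136, which is > 60.81
2.33·-139.36 + 0.56·5.50 = -321.629, which is < -320.39
This sign pattern matches Inner.

Inner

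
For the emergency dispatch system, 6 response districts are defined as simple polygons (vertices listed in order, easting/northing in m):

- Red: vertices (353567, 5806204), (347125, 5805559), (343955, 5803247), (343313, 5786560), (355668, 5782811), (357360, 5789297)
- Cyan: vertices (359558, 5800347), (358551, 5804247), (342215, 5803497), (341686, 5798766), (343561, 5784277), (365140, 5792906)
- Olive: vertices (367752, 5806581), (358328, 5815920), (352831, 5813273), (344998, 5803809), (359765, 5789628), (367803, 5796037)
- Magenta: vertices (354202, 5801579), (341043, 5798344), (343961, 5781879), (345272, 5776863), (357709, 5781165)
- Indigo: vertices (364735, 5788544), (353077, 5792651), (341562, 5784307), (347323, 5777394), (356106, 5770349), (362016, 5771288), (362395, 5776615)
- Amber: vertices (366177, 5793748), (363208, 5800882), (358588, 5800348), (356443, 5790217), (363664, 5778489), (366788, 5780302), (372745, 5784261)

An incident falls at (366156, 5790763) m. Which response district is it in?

Cast a ray rightward from (366156, 5790763). For each polygon, the edges (by vertex number in listed order) whose endpoints lie on opposite sides of northing = 5790763, where each meets that height, and whether that is right or left of the point:
Red: 3–4 at easting≈343474.7 (left), 6–1 at easting≈357031.1 (left) → 0 crossings.
Cyan: 4–5 at easting≈342721.7 (left), 5–6 at easting≈359780.9 (left) → 0 crossings.
Olive: 4–5 at easting≈358583.1 (left), 5–6 at easting≈361188.5 (left) → 0 crossings.
Magenta: 2–3 at easting≈342386.5 (left), 5–1 at easting≈356060.1 (left) → 0 crossings.
Indigo: 1–2 at easting≈358436.2 (left), 2–3 at easting≈350471.5 (left) → 0 crossings.
Amber: 3–4 at easting≈356558.6 (left), 7–1 at easting≈368243.6 (right) → 1 crossing.
Only Amber has an odd count, so the point is inside Amber.

Amber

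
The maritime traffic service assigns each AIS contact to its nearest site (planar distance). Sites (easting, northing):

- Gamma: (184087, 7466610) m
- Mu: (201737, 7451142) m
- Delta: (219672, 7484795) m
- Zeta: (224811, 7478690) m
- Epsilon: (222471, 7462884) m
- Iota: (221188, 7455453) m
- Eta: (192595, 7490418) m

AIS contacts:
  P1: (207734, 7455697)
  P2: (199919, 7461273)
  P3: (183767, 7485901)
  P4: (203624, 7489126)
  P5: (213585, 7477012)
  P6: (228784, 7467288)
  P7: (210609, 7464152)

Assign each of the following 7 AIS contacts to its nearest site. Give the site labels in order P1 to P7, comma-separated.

Mu, Mu, Eta, Eta, Delta, Epsilon, Epsilon

P1 → Mu (d²=56712034.00)
P2 → Mu (d²=105942285.00)
P3 → Eta (d²=98336873.00)
P4 → Eta (d²=123308105.00)
P5 → Delta (d²=97626658.00)
P6 → Epsilon (d²=59249185.00)
P7 → Epsilon (d²=142314868.00)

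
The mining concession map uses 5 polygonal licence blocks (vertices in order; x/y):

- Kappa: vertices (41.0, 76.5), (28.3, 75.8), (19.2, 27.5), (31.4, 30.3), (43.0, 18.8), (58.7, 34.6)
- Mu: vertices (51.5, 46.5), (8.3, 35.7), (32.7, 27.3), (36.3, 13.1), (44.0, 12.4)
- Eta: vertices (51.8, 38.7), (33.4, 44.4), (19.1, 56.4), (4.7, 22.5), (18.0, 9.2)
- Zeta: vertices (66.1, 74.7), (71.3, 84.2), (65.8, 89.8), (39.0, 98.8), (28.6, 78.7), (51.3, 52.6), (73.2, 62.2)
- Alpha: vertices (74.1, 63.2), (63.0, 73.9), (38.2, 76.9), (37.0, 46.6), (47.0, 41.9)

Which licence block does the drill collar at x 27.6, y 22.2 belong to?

Cast a ray rightward from (27.6, 22.2). For each polygon, the edges (by vertex number in listed order) whose endpoints lie on opposite sides of y = 22.2, where each meets that height, and whether that is right or left of the point:
Kappa: 4–5 at x≈39.57 (right), 5–6 at x≈46.38 (right) → 2 crossings.
Mu: 3–4 at x≈33.99 (right), 5–1 at x≈46.16 (right) → 2 crossings.
Eta: 4–5 at x≈5.00 (left), 5–1 at x≈32.89 (right) → 1 crossing.
Zeta: no edge straddles that height → 0 crossings.
Alpha: no edge straddles that height → 0 crossings.
Only Eta has an odd count, so the point is inside Eta.

Eta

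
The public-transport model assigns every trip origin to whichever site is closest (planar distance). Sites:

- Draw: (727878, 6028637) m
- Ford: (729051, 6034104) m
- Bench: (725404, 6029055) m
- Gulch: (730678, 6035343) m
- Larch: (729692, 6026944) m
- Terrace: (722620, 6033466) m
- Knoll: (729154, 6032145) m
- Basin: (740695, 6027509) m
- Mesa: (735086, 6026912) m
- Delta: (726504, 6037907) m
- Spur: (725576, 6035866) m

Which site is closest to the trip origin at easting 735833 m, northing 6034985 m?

Gulch

Squared distances to each site:
Draw: 103579129.000; Ford: 46771685.000; Bench: 143928941.000; Gulch: 26702189.000; Larch: 102369562.000; Terrace: 176890730.000; Knoll: 52674641.000; Basin: 79529620.000; Mesa: 65731338.000; Delta: 95568325.000; Spur: 105982210.000.
Minimum at Gulch.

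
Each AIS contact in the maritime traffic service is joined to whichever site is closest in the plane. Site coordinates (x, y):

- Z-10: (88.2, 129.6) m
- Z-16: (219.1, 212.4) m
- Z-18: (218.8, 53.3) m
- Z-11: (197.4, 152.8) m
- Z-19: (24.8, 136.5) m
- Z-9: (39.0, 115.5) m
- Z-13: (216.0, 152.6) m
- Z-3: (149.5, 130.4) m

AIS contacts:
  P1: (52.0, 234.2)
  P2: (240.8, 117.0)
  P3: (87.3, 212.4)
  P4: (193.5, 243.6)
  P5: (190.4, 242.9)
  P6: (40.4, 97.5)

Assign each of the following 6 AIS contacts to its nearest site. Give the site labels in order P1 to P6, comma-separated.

P1 → Z-19 (d²=10285.13)
P2 → Z-13 (d²=1882.40)
P3 → Z-10 (d²=6856.65)
P4 → Z-16 (d²=1628.80)
P5 → Z-16 (d²=1753.94)
P6 → Z-9 (d²=325.96)

Z-19, Z-13, Z-10, Z-16, Z-16, Z-9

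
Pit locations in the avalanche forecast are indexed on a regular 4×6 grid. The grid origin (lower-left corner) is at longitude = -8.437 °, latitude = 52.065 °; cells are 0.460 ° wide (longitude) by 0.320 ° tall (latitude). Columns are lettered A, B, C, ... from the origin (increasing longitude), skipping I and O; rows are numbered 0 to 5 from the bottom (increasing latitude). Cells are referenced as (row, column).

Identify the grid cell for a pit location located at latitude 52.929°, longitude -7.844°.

(2, B)

Column index: ⌊(-7.844 − -8.437) / 0.460⌋ = ⌊1.289⌋ = 1 → column B
Row offset from origin: ⌊(52.929 − 52.065) / 0.320⌋ = ⌊2.700⌋ = 2 → row 2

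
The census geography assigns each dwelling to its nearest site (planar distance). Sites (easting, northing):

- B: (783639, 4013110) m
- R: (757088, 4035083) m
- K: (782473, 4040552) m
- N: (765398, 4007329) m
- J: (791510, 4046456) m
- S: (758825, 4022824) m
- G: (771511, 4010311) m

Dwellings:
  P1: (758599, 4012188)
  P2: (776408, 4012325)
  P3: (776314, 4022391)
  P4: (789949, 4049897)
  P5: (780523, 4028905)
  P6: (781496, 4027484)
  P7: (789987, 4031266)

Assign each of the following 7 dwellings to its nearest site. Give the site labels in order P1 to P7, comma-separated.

P1 → N (d²=69836282.00)
P2 → G (d²=28036805.00)
P3 → B (d²=139792586.00)
P4 → J (d²=14277202.00)
P5 → K (d²=139455109.00)
P6 → K (d²=171727153.00)
P7 → K (d²=142689992.00)

N, G, B, J, K, K, K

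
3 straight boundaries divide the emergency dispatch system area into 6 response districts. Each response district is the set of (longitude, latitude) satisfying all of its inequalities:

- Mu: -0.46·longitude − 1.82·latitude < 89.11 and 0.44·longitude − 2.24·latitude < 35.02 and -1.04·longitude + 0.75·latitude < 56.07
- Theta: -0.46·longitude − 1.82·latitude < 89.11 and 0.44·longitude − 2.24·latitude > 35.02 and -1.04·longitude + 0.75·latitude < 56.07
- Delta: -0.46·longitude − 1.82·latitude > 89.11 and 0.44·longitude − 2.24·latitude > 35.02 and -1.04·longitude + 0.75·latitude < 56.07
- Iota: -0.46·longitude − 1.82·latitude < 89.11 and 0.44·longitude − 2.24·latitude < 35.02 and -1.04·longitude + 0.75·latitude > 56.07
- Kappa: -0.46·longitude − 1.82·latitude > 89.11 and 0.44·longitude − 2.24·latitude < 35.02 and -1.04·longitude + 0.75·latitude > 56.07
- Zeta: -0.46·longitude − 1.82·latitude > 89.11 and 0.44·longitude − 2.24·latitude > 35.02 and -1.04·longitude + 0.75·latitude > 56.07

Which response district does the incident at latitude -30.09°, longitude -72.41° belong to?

Theta

-0.46·-72.41 − 1.82·-30.09 = 88.072, which is < 89.11
0.44·-72.41 − 2.24·-30.09 = 35.541, which is > 35.02
-1.04·-72.41 + 0.75·-30.09 = 52.739, which is < 56.07
This sign pattern matches Theta.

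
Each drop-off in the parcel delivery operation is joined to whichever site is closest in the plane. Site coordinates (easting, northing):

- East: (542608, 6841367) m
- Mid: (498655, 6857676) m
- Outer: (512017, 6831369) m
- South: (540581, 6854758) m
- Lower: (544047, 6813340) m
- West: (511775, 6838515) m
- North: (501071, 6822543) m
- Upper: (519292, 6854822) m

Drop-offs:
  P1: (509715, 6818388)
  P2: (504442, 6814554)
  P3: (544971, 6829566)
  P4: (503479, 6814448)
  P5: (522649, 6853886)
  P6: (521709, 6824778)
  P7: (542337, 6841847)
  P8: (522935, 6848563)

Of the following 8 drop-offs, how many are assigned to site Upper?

2

P1 → North
P2 → North
P3 → East
P4 → North
P5 → Upper
P6 → Outer
P7 → East
P8 → Upper
2 of the 8 go to Upper.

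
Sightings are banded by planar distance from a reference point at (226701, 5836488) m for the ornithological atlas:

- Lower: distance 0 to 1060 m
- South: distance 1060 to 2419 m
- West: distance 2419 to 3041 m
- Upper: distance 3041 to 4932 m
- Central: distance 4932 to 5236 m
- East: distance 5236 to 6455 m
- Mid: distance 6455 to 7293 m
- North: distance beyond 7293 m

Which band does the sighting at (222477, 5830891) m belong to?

Mid

Distance = √((222477−226701)² + (5830891−5836488)²) = √(17842176.000 + 31326409.000) = 7012.031 m.
6455 ≤ 7012.031 < 7293 → Mid.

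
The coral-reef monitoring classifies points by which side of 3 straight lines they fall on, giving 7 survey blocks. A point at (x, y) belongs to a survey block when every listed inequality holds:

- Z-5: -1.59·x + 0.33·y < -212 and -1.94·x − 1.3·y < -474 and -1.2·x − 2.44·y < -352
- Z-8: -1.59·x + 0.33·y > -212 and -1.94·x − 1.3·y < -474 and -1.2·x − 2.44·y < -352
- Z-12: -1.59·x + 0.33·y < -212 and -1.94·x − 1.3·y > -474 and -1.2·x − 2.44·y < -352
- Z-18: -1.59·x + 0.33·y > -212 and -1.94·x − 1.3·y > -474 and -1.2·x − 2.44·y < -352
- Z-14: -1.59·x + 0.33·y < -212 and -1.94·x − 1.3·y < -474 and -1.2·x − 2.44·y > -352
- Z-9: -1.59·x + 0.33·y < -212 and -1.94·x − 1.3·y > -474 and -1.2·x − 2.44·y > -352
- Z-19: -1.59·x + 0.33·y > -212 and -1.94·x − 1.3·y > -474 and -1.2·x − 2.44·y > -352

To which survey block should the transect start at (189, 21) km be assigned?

-1.59·189 + 0.33·21 = -293.580, which is < -212
-1.94·189 − 1.3·21 = -393.960, which is > -474
-1.2·189 − 2.44·21 = -278.040, which is > -352
This sign pattern matches Z-9.

Z-9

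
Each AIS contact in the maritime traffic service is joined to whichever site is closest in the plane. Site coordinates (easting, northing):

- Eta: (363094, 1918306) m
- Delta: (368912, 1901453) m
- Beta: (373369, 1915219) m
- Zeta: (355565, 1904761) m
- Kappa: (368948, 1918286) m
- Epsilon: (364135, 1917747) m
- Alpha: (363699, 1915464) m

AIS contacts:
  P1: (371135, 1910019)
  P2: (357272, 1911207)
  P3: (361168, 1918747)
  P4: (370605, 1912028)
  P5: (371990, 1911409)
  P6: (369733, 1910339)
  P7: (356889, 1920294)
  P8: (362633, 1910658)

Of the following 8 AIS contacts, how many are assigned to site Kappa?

0

P1 → Beta
P2 → Zeta
P3 → Eta
P4 → Beta
P5 → Beta
P6 → Beta
P7 → Eta
P8 → Alpha
0 of the 8 go to Kappa.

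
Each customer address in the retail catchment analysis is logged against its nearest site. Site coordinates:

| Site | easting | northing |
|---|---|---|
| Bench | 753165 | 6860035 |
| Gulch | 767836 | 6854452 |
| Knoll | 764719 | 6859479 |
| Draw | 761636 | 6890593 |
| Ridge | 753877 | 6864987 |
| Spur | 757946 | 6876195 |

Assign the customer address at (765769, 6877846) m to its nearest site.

Spur

Squared distances to each site:
Bench: 476092537.000; Gulch: 551551725.000; Knoll: 338449189.000; Draw: 179567698.000; Ridge: 306773545.000; Spur: 63925130.000.
Minimum at Spur.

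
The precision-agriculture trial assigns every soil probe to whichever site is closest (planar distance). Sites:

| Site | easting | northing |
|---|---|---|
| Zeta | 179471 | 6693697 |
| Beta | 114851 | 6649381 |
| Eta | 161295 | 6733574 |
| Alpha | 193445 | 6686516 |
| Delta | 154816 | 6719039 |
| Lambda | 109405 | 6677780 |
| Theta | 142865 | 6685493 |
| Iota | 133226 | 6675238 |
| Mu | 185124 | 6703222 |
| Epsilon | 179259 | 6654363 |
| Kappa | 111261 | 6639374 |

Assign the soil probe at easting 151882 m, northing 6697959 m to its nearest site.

Squared distances to each site:
Zeta: 779317565.000; Beta: 3731117045.000; Eta: 1357032794.000; Alpha: 1858425218.000; Delta: 452974756.000; Lambda: 2211487570.000; Theta: 236707445.000; Iota: 864290177.000; Mu: 1132729733.000; Epsilon: 2650111345.000; Kappa: 5082267866.000.
Minimum at Theta.

Theta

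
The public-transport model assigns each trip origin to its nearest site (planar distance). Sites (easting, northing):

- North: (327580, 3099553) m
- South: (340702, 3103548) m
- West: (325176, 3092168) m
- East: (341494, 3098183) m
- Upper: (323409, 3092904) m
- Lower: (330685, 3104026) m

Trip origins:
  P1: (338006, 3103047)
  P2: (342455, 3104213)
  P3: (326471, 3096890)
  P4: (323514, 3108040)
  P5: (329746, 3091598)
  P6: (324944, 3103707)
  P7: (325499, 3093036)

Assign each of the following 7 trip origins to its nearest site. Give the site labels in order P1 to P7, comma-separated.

South, South, North, Lower, West, North, West

P1 → South (d²=7519417.00)
P2 → South (d²=3515234.00)
P3 → North (d²=8321450.00)
P4 → Lower (d²=67535437.00)
P5 → West (d²=21209800.00)
P6 → North (d²=24204212.00)
P7 → West (d²=857753.00)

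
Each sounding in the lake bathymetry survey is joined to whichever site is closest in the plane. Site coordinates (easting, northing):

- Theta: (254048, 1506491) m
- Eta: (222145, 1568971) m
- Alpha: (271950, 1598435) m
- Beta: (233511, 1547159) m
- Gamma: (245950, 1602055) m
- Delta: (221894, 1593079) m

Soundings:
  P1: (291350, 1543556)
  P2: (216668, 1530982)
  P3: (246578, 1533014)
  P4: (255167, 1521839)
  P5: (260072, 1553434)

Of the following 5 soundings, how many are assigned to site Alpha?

0

P1 → Theta
P2 → Beta
P3 → Beta
P4 → Theta
P5 → Beta
0 of the 5 go to Alpha.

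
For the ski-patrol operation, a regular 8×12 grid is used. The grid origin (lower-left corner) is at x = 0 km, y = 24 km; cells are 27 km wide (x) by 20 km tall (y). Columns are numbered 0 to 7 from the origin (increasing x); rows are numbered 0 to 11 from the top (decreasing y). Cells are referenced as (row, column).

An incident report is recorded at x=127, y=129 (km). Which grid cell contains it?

Column index: ⌊(127 − 0) / 27⌋ = ⌊4.704⌋ = 4
Row offset from origin: ⌊(129 − 24) / 20⌋ = ⌊5.250⌋ = 5 → row 6 (counted from top)

(6, 4)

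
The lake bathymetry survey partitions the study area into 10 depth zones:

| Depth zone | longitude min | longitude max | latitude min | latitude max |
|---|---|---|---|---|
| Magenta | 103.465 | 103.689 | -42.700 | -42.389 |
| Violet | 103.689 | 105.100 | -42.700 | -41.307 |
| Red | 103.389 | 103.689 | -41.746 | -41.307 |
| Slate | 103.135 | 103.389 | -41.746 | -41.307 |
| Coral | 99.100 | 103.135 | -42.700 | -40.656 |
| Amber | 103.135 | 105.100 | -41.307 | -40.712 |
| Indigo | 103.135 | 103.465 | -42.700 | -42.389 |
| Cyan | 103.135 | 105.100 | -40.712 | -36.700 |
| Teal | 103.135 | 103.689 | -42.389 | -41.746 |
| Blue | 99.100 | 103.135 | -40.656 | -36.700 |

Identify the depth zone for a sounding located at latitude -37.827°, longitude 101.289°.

Blue

The point has longitude = 101.289 and latitude = -37.827.
Only Blue satisfies 99.100 ≤ longitude ≤ 103.135 and -40.656 ≤ latitude ≤ -36.700.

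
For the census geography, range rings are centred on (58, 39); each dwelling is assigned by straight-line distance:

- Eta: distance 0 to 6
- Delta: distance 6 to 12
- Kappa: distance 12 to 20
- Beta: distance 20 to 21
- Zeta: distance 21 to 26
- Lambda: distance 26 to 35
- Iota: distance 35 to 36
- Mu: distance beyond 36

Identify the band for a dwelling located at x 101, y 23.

Mu

Distance = √((101−58)² + (23−39)²) = √(1849.000 + 256.000) = 45.880.
36 ≤ 45.880 < ∞ → Mu.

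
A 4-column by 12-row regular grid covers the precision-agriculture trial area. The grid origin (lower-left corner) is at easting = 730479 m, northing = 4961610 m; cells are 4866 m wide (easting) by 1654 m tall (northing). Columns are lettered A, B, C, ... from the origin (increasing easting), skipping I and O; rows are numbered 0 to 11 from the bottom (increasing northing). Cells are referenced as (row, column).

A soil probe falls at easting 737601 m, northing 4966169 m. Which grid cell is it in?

(2, B)

Column index: ⌊(737601 − 730479) / 4866⌋ = ⌊1.464⌋ = 1 → column B
Row offset from origin: ⌊(4966169 − 4961610) / 1654⌋ = ⌊2.756⌋ = 2 → row 2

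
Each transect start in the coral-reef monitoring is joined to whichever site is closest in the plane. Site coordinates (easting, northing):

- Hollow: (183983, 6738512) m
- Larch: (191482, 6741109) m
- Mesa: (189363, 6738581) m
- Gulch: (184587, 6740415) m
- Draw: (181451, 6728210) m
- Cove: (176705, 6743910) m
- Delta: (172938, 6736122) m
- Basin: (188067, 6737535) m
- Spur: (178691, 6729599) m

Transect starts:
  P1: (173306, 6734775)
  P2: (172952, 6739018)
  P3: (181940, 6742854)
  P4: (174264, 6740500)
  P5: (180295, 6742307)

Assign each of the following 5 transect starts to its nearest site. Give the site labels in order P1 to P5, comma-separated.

Delta, Delta, Gulch, Cove, Cove

P1 → Delta (d²=1949833.00)
P2 → Delta (d²=8387012.00)
P3 → Gulch (d²=12955330.00)
P4 → Cove (d²=17586581.00)
P5 → Cove (d²=15457709.00)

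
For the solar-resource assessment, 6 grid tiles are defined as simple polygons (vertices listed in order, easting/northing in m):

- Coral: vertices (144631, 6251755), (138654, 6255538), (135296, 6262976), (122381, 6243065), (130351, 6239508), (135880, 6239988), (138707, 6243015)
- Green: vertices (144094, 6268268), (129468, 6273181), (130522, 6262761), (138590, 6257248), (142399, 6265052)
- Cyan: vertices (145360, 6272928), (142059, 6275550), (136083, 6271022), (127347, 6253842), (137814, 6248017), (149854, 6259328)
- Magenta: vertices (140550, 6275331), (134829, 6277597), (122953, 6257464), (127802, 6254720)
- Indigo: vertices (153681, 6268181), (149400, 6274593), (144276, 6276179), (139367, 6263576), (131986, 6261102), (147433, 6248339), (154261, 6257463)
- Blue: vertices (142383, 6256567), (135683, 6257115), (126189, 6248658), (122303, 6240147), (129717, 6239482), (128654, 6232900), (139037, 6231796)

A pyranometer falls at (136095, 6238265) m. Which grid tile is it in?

Cast a ray rightward from (136095, 6238265). For each polygon, the edges (by vertex number in listed order) whose endpoints lie on opposite sides of northing = 6238265, where each meets that height, and whether that is right or left of the point:
Coral: no edge straddles that height → 0 crossings.
Green: no edge straddles that height → 0 crossings.
Cyan: no edge straddles that height → 0 crossings.
Magenta: no edge straddles that height → 0 crossings.
Indigo: no edge straddles that height → 0 crossings.
Blue: 5–6 at easting≈129520.5 (left), 7–1 at easting≈139910.8 (right) → 1 crossing.
Only Blue has an odd count, so the point is inside Blue.

Blue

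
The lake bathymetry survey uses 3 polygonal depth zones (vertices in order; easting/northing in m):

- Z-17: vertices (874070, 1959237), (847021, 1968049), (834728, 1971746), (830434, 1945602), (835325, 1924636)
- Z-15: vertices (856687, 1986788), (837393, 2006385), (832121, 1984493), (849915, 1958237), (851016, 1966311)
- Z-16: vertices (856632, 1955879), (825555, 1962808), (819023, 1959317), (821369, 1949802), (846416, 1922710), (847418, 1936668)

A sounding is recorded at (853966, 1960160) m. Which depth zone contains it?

Z-17

Cast a ray rightward from (853966, 1960160). For each polygon, the edges (by vertex number in listed order) whose endpoints lie on opposite sides of northing = 1960160, where each meets that height, and whether that is right or left of the point:
Z-17: 1–2 at easting≈871236.8 (right), 3–4 at easting≈832825.1 (left) → 1 crossing.
Z-15: 3–4 at easting≈848611.8 (left), 4–5 at easting≈850177.2 (left) → 0 crossings.
Z-16: 1–2 at easting≈837431.4 (left), 2–3 at easting≈820600.3 (left) → 0 crossings.
Only Z-17 has an odd count, so the point is inside Z-17.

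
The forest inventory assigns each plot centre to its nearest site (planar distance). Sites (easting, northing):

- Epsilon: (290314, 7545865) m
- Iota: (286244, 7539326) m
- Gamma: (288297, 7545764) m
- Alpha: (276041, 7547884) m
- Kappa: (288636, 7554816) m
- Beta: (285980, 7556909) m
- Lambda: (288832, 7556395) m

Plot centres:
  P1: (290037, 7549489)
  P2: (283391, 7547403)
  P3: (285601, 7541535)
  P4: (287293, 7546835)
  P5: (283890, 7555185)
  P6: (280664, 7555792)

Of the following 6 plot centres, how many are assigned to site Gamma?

P1 → Epsilon
P2 → Gamma
P3 → Iota
P4 → Gamma
P5 → Beta
P6 → Beta
2 of the 6 go to Gamma.

2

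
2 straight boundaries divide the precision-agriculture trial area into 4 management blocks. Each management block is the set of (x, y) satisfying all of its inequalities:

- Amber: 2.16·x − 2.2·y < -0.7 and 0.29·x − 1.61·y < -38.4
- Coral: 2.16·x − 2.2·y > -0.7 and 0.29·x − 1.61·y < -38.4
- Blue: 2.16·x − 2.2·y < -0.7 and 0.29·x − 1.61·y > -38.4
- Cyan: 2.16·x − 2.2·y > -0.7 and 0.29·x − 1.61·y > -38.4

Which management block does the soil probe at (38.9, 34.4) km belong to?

Coral

2.16·38.9 − 2.2·34.4 = 8.344, which is > -0.7
0.29·38.9 − 1.61·34.4 = -44.103, which is < -38.4
This sign pattern matches Coral.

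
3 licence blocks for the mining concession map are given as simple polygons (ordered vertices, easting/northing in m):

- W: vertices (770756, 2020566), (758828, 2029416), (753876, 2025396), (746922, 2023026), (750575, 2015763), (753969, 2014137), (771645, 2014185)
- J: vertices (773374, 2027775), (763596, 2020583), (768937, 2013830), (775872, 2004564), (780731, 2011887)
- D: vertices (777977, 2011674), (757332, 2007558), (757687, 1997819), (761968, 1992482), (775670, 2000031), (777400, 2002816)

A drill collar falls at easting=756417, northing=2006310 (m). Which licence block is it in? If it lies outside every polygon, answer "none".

Cast a ray rightward from (756417, 2006310). For each polygon, the edges (by vertex number in listed order) whose endpoints lie on opposite sides of northing = 2006310, where each meets that height, and whether that is right or left of the point:
W: no edge straddles that height → 0 crossings.
J: 3–4 at easting≈774565.2 (right), 4–5 at easting≈777030.5 (right) → 2 crossings.
D: 2–3 at easting≈757377.5 (right), 6–1 at easting≈777627.6 (right) → 2 crossings.
All counts are even, so the point lies outside every listed polygon.

none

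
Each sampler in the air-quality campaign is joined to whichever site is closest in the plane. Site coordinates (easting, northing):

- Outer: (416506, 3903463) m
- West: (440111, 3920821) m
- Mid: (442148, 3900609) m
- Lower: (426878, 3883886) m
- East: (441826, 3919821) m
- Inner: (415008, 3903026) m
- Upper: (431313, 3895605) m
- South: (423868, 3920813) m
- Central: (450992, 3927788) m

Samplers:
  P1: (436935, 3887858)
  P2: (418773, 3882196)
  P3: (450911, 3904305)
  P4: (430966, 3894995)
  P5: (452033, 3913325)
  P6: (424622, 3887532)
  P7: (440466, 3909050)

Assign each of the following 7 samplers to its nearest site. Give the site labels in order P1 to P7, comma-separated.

P1 → Upper (d²=91622893.00)
P2 → Lower (d²=68547125.00)
P3 → Mid (d²=90450585.00)
P4 → Upper (d²=492509.00)
P5 → East (d²=146380865.00)
P6 → Lower (d²=18382852.00)
P7 → Mid (d²=74079605.00)

Upper, Lower, Mid, Upper, East, Lower, Mid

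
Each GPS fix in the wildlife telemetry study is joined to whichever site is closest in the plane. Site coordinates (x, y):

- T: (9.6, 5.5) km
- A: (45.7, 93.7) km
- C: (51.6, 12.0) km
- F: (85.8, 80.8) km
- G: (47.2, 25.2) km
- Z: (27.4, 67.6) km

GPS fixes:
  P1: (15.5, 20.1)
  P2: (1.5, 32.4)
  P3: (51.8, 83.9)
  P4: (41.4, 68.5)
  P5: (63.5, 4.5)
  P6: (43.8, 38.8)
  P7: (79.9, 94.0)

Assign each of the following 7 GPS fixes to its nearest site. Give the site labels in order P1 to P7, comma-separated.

T, T, A, Z, C, G, F

P1 → T (d²=247.97)
P2 → T (d²=789.22)
P3 → A (d²=133.25)
P4 → Z (d²=196.81)
P5 → C (d²=197.86)
P6 → G (d²=196.52)
P7 → F (d²=209.05)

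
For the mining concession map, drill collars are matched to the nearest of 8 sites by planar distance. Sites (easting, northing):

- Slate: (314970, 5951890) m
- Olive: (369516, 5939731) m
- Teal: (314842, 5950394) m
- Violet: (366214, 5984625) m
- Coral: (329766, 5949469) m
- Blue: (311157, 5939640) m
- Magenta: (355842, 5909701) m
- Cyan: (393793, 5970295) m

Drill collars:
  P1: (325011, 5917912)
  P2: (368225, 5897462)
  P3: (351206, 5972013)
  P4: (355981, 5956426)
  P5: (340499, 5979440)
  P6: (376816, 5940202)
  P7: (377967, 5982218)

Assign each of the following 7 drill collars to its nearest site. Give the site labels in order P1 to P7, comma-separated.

P1 → Blue (d²=664039300.00)
P2 → Magenta (d²=303131810.00)
P3 → Violet (d²=384302608.00)
P4 → Olive (d²=461919250.00)
P5 → Violet (d²=688145450.00)
P6 → Olive (d²=53511841.00)
P7 → Violet (d²=143926658.00)

Blue, Magenta, Violet, Olive, Violet, Olive, Violet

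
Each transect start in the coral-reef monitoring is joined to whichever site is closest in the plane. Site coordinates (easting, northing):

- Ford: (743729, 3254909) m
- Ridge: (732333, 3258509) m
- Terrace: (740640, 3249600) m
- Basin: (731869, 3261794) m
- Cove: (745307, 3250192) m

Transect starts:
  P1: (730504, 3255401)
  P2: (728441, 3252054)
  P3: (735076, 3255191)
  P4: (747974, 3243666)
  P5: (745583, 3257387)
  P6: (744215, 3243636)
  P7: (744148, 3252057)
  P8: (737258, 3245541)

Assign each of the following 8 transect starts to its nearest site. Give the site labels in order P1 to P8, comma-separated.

P1 → Ridge (d²=13004905.00)
P2 → Ridge (d²=56814689.00)
P3 → Ridge (d²=18533173.00)
P4 → Cove (d²=49701565.00)
P5 → Ford (d²=9577800.00)
P6 → Cove (d²=44173600.00)
P7 → Cove (d²=4821506.00)
P8 → Terrace (d²=27913405.00)

Ridge, Ridge, Ridge, Cove, Ford, Cove, Cove, Terrace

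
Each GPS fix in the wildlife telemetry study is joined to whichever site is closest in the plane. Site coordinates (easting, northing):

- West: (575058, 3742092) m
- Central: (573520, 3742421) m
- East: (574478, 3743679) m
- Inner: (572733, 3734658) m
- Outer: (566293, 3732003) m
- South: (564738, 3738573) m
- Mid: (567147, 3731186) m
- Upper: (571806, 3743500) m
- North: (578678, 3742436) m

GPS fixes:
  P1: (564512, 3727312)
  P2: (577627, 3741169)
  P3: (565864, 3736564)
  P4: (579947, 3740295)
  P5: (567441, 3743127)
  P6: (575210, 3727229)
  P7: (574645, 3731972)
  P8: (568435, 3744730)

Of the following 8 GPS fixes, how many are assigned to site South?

1

P1 → Mid
P2 → North
P3 → South
P4 → North
P5 → Upper
P6 → Inner
P7 → Inner
P8 → Upper
1 of the 8 goes to South.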